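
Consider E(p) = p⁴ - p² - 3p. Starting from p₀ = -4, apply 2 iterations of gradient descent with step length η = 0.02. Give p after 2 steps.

1.03590336

E′(p) = 4p³ - 2p - 3
p₁ = -4 − 0.02·(-251) = 1.02
p₂ = 1.02 − 0.02·(-0.795168) = 1.03590336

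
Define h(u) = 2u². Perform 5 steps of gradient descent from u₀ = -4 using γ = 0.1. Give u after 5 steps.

h′(u) = 4u
Step 1: h′(-4) = -16; u₁ = -4 − 0.1·(-16) = -2.4
Step 2: h′(-2.4) = -9.6; u₂ = -2.4 − 0.1·(-9.6) = -1.44
Step 3: h′(-1.44) = -5.76; u₃ = -1.44 − 0.1·(-5.76) = -0.864
Step 4: h′(-0.864) = -3.456; u₄ = -0.864 − 0.1·(-3.456) = -0.5184
Step 5: h′(-0.5184) = -2.0736; u₅ = -0.5184 − 0.1·(-2.0736) = -0.31104

-0.31104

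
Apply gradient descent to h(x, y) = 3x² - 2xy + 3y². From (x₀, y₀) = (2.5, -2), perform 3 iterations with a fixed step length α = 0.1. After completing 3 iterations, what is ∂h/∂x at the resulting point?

∇h = (6x - 2y, -2x + 6y)
Step 1: at (2.5, -2), ∇h = (19, -17) → (2.5, -2) − 0.1·(19, -17) = (0.6, -0.3)
Step 2: at (0.6, -0.3), ∇h = (4.2, -3) → (0.6, -0.3) − 0.1·(4.2, -3) = (0.18, 0)
Step 3: at (0.18, 0), ∇h = (1.08, -0.36) → (0.18, 0) − 0.1·(1.08, -0.36) = (0.072, 0.036)
∂h/∂x at (0.072, 0.036) = 0.36

0.36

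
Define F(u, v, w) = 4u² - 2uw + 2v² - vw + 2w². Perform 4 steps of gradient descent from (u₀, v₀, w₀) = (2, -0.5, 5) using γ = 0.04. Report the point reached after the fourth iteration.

∇F = (8u - 2w, 4v - w, -2u - v + 4w)
(u₁, v₁, w₁) = (2, -0.5, 5) − 0.04·(6, -7, 16.5) = (1.76, -0.22, 4.34)
(u₂, v₂, w₂) = (1.76, -0.22, 4.34) − 0.04·(5.4, -5.22, 14.06) = (1.544, -0.0112, 3.7776)
(u₃, v₃, w₃) = (1.544, -0.0112, 3.7776) − 0.04·(4.7968, -3.8224, 12.0336) = (1.352128, 0.141696, 3.296256)
(u₄, v₄, w₄) = (1.352128, 0.141696, 3.296256) − 0.04·(4.224512, -2.729472, 10.339072) = (1.18314752, 0.25087488, 2.88269312)

(1.18314752, 0.25087488, 2.88269312)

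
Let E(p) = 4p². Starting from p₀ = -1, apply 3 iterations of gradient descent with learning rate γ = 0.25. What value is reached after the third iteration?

1

E′(p) = 8p
p₁ = -1 − 0.25·(-8) = 1
p₂ = 1 − 0.25·8 = -1
p₃ = -1 − 0.25·(-8) = 1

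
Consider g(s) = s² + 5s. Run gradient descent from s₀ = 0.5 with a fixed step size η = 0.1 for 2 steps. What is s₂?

g′(s) = 2s + 5
Step 1: g′(0.5) = 6; s₁ = 0.5 − 0.1·6 = -0.1
Step 2: g′(-0.1) = 4.8; s₂ = -0.1 − 0.1·4.8 = -0.58

-0.58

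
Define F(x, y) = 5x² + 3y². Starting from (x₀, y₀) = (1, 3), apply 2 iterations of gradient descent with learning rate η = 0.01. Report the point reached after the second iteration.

(0.81, 2.6508)

∇F = (10x, 6y)
(x₁, y₁) = (1, 3) − 0.01·(10, 18) = (0.9, 2.82)
(x₂, y₂) = (0.9, 2.82) − 0.01·(9, 16.92) = (0.81, 2.6508)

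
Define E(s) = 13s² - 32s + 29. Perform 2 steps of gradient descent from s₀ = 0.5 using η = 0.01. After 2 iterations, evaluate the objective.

E′(s) = 26s - 32
Step 1: E′(0.5) = -19; s₁ = 0.5 − 0.01·(-19) = 0.69
Step 2: E′(0.69) = -14.06; s₂ = 0.69 − 0.01·(-14.06) = 0.8306
E(0.8306) = 11.38945268

11.38945268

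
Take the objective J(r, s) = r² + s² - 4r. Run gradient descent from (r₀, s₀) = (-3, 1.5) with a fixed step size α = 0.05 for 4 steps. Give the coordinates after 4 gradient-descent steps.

∇J = (2r - 4, 2s)
(r₁, s₁) = (-3, 1.5) − 0.05·(-10, 3) = (-2.5, 1.35)
(r₂, s₂) = (-2.5, 1.35) − 0.05·(-9, 2.7) = (-2.05, 1.215)
(r₃, s₃) = (-2.05, 1.215) − 0.05·(-8.1, 2.43) = (-1.645, 1.0935)
(r₄, s₄) = (-1.645, 1.0935) − 0.05·(-7.29, 2.187) = (-1.2805, 0.98415)

(-1.2805, 0.98415)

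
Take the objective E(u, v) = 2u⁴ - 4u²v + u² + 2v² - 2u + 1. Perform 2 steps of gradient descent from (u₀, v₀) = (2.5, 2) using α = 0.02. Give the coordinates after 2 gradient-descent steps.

(0.96262016, 2.196608)

∇E = (8u³ - 8uv + 2u - 2, -4u² + 4v)
Step 1: at (2.5, 2), ∇E = (88, -17) → (2.5, 2) − 0.02·(88, -17) = (0.74, 2.34)
Step 2: at (0.74, 2.34), ∇E = (-11.131008, 7.1696) → (0.74, 2.34) − 0.02·(-11.131008, 7.1696) = (0.96262016, 2.196608)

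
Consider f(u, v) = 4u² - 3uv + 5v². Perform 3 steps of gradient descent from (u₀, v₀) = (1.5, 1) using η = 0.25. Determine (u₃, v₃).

∇f = (8u - 3v, -3u + 10v)
(u₁, v₁) = (1.5, 1) − 0.25·(9, 5.5) = (-0.75, -0.375)
(u₂, v₂) = (-0.75, -0.375) − 0.25·(-4.875, -1.5) = (0.46875, 0)
(u₃, v₃) = (0.46875, 0) − 0.25·(3.75, -1.40625) = (-0.46875, 0.3515625)

(-0.46875, 0.3515625)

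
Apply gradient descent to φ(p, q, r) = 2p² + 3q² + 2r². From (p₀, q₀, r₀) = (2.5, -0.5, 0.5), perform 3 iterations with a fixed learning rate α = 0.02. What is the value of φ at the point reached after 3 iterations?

∇φ = (4p, 6q, 4r)
Step 1: at (2.5, -0.5, 0.5), ∇φ = (10, -3, 2) → (2.5, -0.5, 0.5) − 0.02·(10, -3, 2) = (2.3, -0.44, 0.46)
Step 2: at (2.3, -0.44, 0.46), ∇φ = (9.2, -2.64, 1.84) → (2.3, -0.44, 0.46) − 0.02·(9.2, -2.64, 1.84) = (2.116, -0.3872, 0.4232)
Step 3: at (2.116, -0.3872, 0.4232), ∇φ = (8.464, -2.3232, 1.6928) → (2.116, -0.3872, 0.4232) − 0.02·(8.464, -2.3232, 1.6928) = (1.94672, -0.340736, 0.389344)
φ(1.94672, -0.340736, 0.389344) = 8.23091808256

8.23091808256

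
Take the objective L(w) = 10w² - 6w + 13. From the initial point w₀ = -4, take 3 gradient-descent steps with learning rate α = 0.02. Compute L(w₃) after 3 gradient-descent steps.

20.7266944

L′(w) = 20w - 6
w₁ = -4 − 0.02·(-86) = -2.28
w₂ = -2.28 − 0.02·(-51.6) = -1.248
w₃ = -1.248 − 0.02·(-30.96) = -0.6288
L(-0.6288) = 20.7266944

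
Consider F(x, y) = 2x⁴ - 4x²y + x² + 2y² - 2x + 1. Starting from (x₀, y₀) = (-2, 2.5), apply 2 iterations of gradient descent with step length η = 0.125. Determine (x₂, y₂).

(1.890625, 3.15625)

∇F = (8x³ - 8xy + 2x - 2, -4x² + 4y)
(x₁, y₁) = (-2, 2.5) − 0.125·(-30, -6) = (1.75, 3.25)
(x₂, y₂) = (1.75, 3.25) − 0.125·(-1.125, 0.75) = (1.890625, 3.15625)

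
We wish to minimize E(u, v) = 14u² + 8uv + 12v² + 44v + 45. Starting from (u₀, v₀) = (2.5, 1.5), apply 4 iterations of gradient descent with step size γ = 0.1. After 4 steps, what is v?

∇E = (28u + 8v, 8u + 24v + 44)
Step 1: at (2.5, 1.5), ∇E = (82, 100) → (2.5, 1.5) − 0.1·(82, 100) = (-5.7, -8.5)
Step 2: at (-5.7, -8.5), ∇E = (-227.6, -205.6) → (-5.7, -8.5) − 0.1·(-227.6, -205.6) = (17.06, 12.06)
Step 3: at (17.06, 12.06), ∇E = (574.16, 469.92) → (17.06, 12.06) − 0.1·(574.16, 469.92) = (-40.356, -34.932)
Step 4: at (-40.356, -34.932), ∇E = (-1409.424, -1117.216) → (-40.356, -34.932) − 0.1·(-1409.424, -1117.216) = (100.5864, 76.7896)
v = 76.7896

76.7896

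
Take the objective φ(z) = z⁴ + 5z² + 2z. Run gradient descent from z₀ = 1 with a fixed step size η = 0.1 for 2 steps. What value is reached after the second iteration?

φ′(z) = 4z³ + 10z + 2
Step 1: φ′(1) = 16; z₁ = 1 − 0.1·16 = -0.6
Step 2: φ′(-0.6) = -4.864; z₂ = -0.6 − 0.1·(-4.864) = -0.1136

-0.1136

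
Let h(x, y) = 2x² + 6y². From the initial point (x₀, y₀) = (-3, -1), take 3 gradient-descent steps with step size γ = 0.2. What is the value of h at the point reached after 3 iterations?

∇h = (4x, 12y)
(x₁, y₁) = (-3, -1) − 0.2·(-12, -12) = (-0.6, 1.4)
(x₂, y₂) = (-0.6, 1.4) − 0.2·(-2.4, 16.8) = (-0.12, -1.96)
(x₃, y₃) = (-0.12, -1.96) − 0.2·(-0.48, -23.52) = (-0.024, 2.744)
h(-0.024, 2.744) = 45.178368

45.178368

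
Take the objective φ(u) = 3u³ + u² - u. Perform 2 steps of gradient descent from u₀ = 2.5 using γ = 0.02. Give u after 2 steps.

φ′(u) = 9u² + 2u - 1
u₁ = 2.5 − 0.02·60.25 = 1.295
u₂ = 1.295 − 0.02·16.683225 = 0.9613355

0.9613355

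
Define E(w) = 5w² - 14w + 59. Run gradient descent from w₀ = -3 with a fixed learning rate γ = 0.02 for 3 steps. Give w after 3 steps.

-0.8528

E′(w) = 10w - 14
w₁ = -3 − 0.02·(-44) = -2.12
w₂ = -2.12 − 0.02·(-35.2) = -1.416
w₃ = -1.416 − 0.02·(-28.16) = -0.8528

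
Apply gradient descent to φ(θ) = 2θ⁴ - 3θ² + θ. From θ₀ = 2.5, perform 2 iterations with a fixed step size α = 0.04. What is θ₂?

-0.10915712

φ′(θ) = 8θ³ - 6θ + 1
Step 1: φ′(2.5) = 111; θ₁ = 2.5 − 0.04·111 = -1.94
Step 2: φ′(-1.94) = -45.771072; θ₂ = -1.94 − 0.04·(-45.771072) = -0.10915712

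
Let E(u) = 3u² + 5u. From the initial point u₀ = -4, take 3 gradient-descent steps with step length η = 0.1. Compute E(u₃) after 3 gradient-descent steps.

E′(u) = 6u + 5
u₁ = -4 − 0.1·(-19) = -2.1
u₂ = -2.1 − 0.1·(-7.6) = -1.34
u₃ = -1.34 − 0.1·(-3.04) = -1.036
E(-1.036) = -1.960112

-1.960112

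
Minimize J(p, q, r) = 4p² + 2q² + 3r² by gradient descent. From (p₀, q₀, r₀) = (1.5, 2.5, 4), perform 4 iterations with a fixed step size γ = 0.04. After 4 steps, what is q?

1.2446784

∇J = (8p, 4q, 6r)
(p₁, q₁, r₁) = (1.5, 2.5, 4) − 0.04·(12, 10, 24) = (1.02, 2.1, 3.04)
(p₂, q₂, r₂) = (1.02, 2.1, 3.04) − 0.04·(8.16, 8.4, 18.24) = (0.6936, 1.764, 2.3104)
(p₃, q₃, r₃) = (0.6936, 1.764, 2.3104) − 0.04·(5.5488, 7.056, 13.8624) = (0.471648, 1.48176, 1.755904)
(p₄, q₄, r₄) = (0.471648, 1.48176, 1.755904) − 0.04·(3.773184, 5.92704, 10.535424) = (0.32072064, 1.2446784, 1.33448704)
q = 1.2446784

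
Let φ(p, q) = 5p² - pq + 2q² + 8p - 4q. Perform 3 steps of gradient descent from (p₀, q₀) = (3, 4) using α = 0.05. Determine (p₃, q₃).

∇φ = (10p - q + 8, -p + 4q - 4)
(p₁, q₁) = (3, 4) − 0.05·(34, 9) = (1.3, 3.55)
(p₂, q₂) = (1.3, 3.55) − 0.05·(17.45, 8.9) = (0.4275, 3.105)
(p₃, q₃) = (0.4275, 3.105) − 0.05·(9.17, 7.9925) = (-0.031, 2.705375)

(-0.031, 2.705375)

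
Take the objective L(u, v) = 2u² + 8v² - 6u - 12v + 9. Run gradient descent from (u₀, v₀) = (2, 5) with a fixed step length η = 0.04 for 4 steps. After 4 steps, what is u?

∇L = (4u - 6, 16v - 12)
Step 1: at (2, 5), ∇L = (2, 68) → (2, 5) − 0.04·(2, 68) = (1.92, 2.28)
Step 2: at (1.92, 2.28), ∇L = (1.68, 24.48) → (1.92, 2.28) − 0.04·(1.68, 24.48) = (1.8528, 1.3008)
Step 3: at (1.8528, 1.3008), ∇L = (1.4112, 8.8128) → (1.8528, 1.3008) − 0.04·(1.4112, 8.8128) = (1.796352, 0.948288)
Step 4: at (1.796352, 0.948288), ∇L = (1.185408, 3.172608) → (1.796352, 0.948288) − 0.04·(1.185408, 3.172608) = (1.74893568, 0.82138368)
u = 1.74893568

1.74893568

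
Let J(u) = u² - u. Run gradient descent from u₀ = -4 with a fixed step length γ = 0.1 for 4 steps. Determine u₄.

J′(u) = 2u - 1
Step 1: J′(-4) = -9; u₁ = -4 − 0.1·(-9) = -3.1
Step 2: J′(-3.1) = -7.2; u₂ = -3.1 − 0.1·(-7.2) = -2.38
Step 3: J′(-2.38) = -5.76; u₃ = -2.38 − 0.1·(-5.76) = -1.804
Step 4: J′(-1.804) = -4.608; u₄ = -1.804 − 0.1·(-4.608) = -1.3432

-1.3432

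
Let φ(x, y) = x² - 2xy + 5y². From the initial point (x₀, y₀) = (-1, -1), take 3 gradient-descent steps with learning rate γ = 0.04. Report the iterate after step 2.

(-0.9744, -0.488)

∇φ = (2x - 2y, -2x + 10y)
Step 1: at (-1, -1), ∇φ = (0, -8) → (-1, -1) − 0.04·(0, -8) = (-1, -0.68)
Step 2: at (-1, -0.68), ∇φ = (-0.64, -4.8) → (-1, -0.68) − 0.04·(-0.64, -4.8) = (-0.9744, -0.488)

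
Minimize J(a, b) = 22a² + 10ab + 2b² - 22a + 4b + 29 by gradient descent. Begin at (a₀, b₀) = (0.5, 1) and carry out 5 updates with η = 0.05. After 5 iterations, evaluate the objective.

∇J = (44a + 10b - 22, 10a + 4b + 4)
Step 1: at (0.5, 1), ∇J = (10, 13) → (0.5, 1) − 0.05·(10, 13) = (0, 0.35)
Step 2: at (0, 0.35), ∇J = (-18.5, 5.4) → (0, 0.35) − 0.05·(-18.5, 5.4) = (0.925, 0.08)
Step 3: at (0.925, 0.08), ∇J = (19.5, 13.57) → (0.925, 0.08) − 0.05·(19.5, 13.57) = (-0.05, -0.5985)
Step 4: at (-0.05, -0.5985), ∇J = (-30.185, 1.106) → (-0.05, -0.5985) − 0.05·(-30.185, 1.106) = (1.45925, -0.6538)
Step 5: at (1.45925, -0.6538), ∇J = (35.669, 15.9773) → (1.45925, -0.6538) − 0.05·(35.669, 15.9773) = (-0.3242, -1.452665)
J(-0.3242, -1.452665) = 41.56407521445

41.56407521445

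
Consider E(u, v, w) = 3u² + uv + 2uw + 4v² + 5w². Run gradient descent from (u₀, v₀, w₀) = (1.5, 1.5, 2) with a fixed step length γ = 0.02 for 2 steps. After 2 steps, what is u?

0.9786

∇E = (6u + v + 2w, u + 8v, 2u + 10w)
Step 1: at (1.5, 1.5, 2), ∇E = (14.5, 13.5, 23) → (1.5, 1.5, 2) − 0.02·(14.5, 13.5, 23) = (1.21, 1.23, 1.54)
Step 2: at (1.21, 1.23, 1.54), ∇E = (11.57, 11.05, 17.82) → (1.21, 1.23, 1.54) − 0.02·(11.57, 11.05, 17.82) = (0.9786, 1.009, 1.1836)
u = 0.9786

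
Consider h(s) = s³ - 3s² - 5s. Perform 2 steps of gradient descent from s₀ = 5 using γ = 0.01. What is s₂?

h′(s) = 3s² - 6s - 5
s₁ = 5 − 0.01·40 = 4.6
s₂ = 4.6 − 0.01·30.88 = 4.2912

4.2912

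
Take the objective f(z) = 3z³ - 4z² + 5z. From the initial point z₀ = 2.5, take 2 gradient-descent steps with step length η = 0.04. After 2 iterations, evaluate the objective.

f′(z) = 9z² - 8z + 5
Step 1: f′(2.5) = 41.25; z₁ = 2.5 − 0.04·41.25 = 0.85
Step 2: f′(0.85) = 4.7025; z₂ = 0.85 − 0.04·4.7025 = 0.6619
f(0.6619) = 2.427011783977

2.427011783977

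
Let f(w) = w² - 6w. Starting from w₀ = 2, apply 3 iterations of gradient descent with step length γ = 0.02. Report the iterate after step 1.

2.04

f′(w) = 2w - 6
w₁ = 2 − 0.02·(-2) = 2.04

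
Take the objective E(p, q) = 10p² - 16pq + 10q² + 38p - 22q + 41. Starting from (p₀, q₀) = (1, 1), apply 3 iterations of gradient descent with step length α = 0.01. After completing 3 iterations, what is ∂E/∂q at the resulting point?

2.752512

∇E = (20p - 16q + 38, -16p + 20q - 22)
(p₁, q₁) = (1, 1) − 0.01·(42, -18) = (0.58, 1.18)
(p₂, q₂) = (0.58, 1.18) − 0.01·(30.72, -7.68) = (0.2728, 1.2568)
(p₃, q₃) = (0.2728, 1.2568) − 0.01·(23.3472, -1.2288) = (0.039328, 1.269088)
∂E/∂q at (0.039328, 1.269088) = 2.752512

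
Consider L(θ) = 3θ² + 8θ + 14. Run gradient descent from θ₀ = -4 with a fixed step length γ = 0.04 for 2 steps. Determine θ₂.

-2.8736

L′(θ) = 6θ + 8
Step 1: L′(-4) = -16; θ₁ = -4 − 0.04·(-16) = -3.36
Step 2: L′(-3.36) = -12.16; θ₂ = -3.36 − 0.04·(-12.16) = -2.8736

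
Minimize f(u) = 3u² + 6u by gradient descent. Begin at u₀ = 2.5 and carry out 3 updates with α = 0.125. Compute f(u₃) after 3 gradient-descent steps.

-2.99102783203125

f′(u) = 6u + 6
u₁ = 2.5 − 0.125·21 = -0.125
u₂ = -0.125 − 0.125·5.25 = -0.78125
u₃ = -0.78125 − 0.125·1.3125 = -0.9453125
f(-0.9453125) = -2.99102783203125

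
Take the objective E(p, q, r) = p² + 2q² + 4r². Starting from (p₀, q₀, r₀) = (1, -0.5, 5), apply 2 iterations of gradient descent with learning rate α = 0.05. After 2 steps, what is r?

∇E = (2p, 4q, 8r)
Step 1: at (1, -0.5, 5), ∇E = (2, -2, 40) → (1, -0.5, 5) − 0.05·(2, -2, 40) = (0.9, -0.4, 3)
Step 2: at (0.9, -0.4, 3), ∇E = (1.8, -1.6, 24) → (0.9, -0.4, 3) − 0.05·(1.8, -1.6, 24) = (0.81, -0.32, 1.8)
r = 1.8

1.8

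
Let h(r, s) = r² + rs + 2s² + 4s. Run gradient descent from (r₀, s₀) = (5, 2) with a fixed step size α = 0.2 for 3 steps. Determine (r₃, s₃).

∇h = (2r + s, r + 4s + 4)
(r₁, s₁) = (5, 2) − 0.2·(12, 17) = (2.6, -1.4)
(r₂, s₂) = (2.6, -1.4) − 0.2·(3.8, 1) = (1.84, -1.6)
(r₃, s₃) = (1.84, -1.6) − 0.2·(2.08, -0.56) = (1.424, -1.488)

(1.424, -1.488)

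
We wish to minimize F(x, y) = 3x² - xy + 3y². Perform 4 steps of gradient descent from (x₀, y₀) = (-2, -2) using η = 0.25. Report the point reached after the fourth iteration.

∇F = (6x - y, -x + 6y)
(x₁, y₁) = (-2, -2) − 0.25·(-10, -10) = (0.5, 0.5)
(x₂, y₂) = (0.5, 0.5) − 0.25·(2.5, 2.5) = (-0.125, -0.125)
(x₃, y₃) = (-0.125, -0.125) − 0.25·(-0.625, -0.625) = (0.03125, 0.03125)
(x₄, y₄) = (0.03125, 0.03125) − 0.25·(0.15625, 0.15625) = (-0.0078125, -0.0078125)

(-0.0078125, -0.0078125)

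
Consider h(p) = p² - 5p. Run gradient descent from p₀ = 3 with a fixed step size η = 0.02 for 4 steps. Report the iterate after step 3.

h′(p) = 2p - 5
p₁ = 3 − 0.02·1 = 2.98
p₂ = 2.98 − 0.02·0.96 = 2.9608
p₃ = 2.9608 − 0.02·0.9216 = 2.942368

2.942368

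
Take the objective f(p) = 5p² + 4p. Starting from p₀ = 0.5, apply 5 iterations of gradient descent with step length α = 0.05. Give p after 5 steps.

-0.371875

f′(p) = 10p + 4
p₁ = 0.5 − 0.05·9 = 0.05
p₂ = 0.05 − 0.05·4.5 = -0.175
p₃ = -0.175 − 0.05·2.25 = -0.2875
p₄ = -0.2875 − 0.05·1.125 = -0.34375
p₅ = -0.34375 − 0.05·0.5625 = -0.371875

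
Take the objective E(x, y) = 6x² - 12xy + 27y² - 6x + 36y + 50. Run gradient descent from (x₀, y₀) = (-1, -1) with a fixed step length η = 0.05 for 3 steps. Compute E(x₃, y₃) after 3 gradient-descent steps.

44.432267

∇E = (12x - 12y - 6, -12x + 54y + 36)
(x₁, y₁) = (-1, -1) − 0.05·(-6, -6) = (-0.7, -0.7)
(x₂, y₂) = (-0.7, -0.7) − 0.05·(-6, 6.6) = (-0.4, -1.03)
(x₃, y₃) = (-0.4, -1.03) − 0.05·(1.56, -14.82) = (-0.478, -0.289)
E(-0.478, -0.289) = 44.432267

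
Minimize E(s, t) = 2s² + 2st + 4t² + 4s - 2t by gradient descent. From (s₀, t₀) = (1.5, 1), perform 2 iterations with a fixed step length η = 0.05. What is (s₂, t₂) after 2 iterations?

∇E = (4s + 2t + 4, 2s + 8t - 2)
Step 1: at (1.5, 1), ∇E = (12, 9) → (1.5, 1) − 0.05·(12, 9) = (0.9, 0.55)
Step 2: at (0.9, 0.55), ∇E = (8.7, 4.2) → (0.9, 0.55) − 0.05·(8.7, 4.2) = (0.465, 0.34)

(0.465, 0.34)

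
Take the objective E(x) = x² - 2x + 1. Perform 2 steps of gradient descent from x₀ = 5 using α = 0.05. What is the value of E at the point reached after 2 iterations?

10.4976

E′(x) = 2x - 2
x₁ = 5 − 0.05·8 = 4.6
x₂ = 4.6 − 0.05·7.2 = 4.24
E(4.24) = 10.4976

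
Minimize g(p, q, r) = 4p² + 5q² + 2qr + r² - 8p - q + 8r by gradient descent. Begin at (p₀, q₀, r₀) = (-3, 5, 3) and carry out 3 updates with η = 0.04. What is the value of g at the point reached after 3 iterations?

13.442529767424

∇g = (8p - 8, 10q + 2r - 1, 2q + 2r + 8)
Step 1: at (-3, 5, 3), ∇g = (-32, 55, 24) → (-3, 5, 3) − 0.04·(-32, 55, 24) = (-1.72, 2.8, 2.04)
Step 2: at (-1.72, 2.8, 2.04), ∇g = (-21.76, 31.08, 17.68) → (-1.72, 2.8, 2.04) − 0.04·(-21.76, 31.08, 17.68) = (-0.8496, 1.5568, 1.3328)
Step 3: at (-0.8496, 1.5568, 1.3328), ∇g = (-14.7968, 17.2336, 13.7792) → (-0.8496, 1.5568, 1.3328) − 0.04·(-14.7968, 17.2336, 13.7792) = (-0.257728, 0.867456, 0.781632)
g(-0.257728, 0.867456, 0.781632) = 13.442529767424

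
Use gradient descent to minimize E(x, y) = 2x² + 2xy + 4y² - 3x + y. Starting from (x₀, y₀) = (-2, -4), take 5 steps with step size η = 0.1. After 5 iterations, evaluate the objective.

∇E = (4x + 2y - 3, 2x + 8y + 1)
(x₁, y₁) = (-2, -4) − 0.1·(-19, -35) = (-0.1, -0.5)
(x₂, y₂) = (-0.1, -0.5) − 0.1·(-4.4, -3.2) = (0.34, -0.18)
(x₃, y₃) = (0.34, -0.18) − 0.1·(-2, 0.24) = (0.54, -0.204)
(x₄, y₄) = (0.54, -0.204) − 0.1·(-1.248, 0.448) = (0.6648, -0.2488)
(x₅, y₅) = (0.6648, -0.2488) − 0.1·(-0.8384, 0.3392) = (0.74864, -0.28272)
E(0.74864, -0.28272) = -1.5113049088

-1.5113049088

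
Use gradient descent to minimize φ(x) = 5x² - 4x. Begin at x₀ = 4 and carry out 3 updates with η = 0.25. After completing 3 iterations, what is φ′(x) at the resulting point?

-121.5

φ′(x) = 10x - 4
Step 1: φ′(4) = 36; x₁ = 4 − 0.25·36 = -5
Step 2: φ′(-5) = -54; x₂ = -5 − 0.25·(-54) = 8.5
Step 3: φ′(8.5) = 81; x₃ = 8.5 − 0.25·81 = -11.75
φ′(x) at (-11.75) = -121.5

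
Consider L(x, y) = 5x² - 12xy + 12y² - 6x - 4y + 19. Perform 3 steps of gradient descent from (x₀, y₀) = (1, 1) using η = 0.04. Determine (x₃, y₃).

∇L = (10x - 12y - 6, -12x + 24y - 4)
Step 1: at (1, 1), ∇L = (-8, 8) → (1, 1) − 0.04·(-8, 8) = (1.32, 0.68)
Step 2: at (1.32, 0.68), ∇L = (-0.96, -3.52) → (1.32, 0.68) − 0.04·(-0.96, -3.52) = (1.3584, 0.8208)
Step 3: at (1.3584, 0.8208), ∇L = (-2.2656, -0.6016) → (1.3584, 0.8208) − 0.04·(-2.2656, -0.6016) = (1.449024, 0.844864)

(1.449024, 0.844864)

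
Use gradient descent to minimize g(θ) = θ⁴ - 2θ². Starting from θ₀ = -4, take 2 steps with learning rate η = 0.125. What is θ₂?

g′(θ) = 4θ³ - 4θ
Step 1: g′(-4) = -240; θ₁ = -4 − 0.125·(-240) = 26
Step 2: g′(26) = 70200; θ₂ = 26 − 0.125·70200 = -8749

-8749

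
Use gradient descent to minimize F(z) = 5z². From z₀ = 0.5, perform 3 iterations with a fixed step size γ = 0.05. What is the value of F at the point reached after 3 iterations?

0.01953125

F′(z) = 10z
z₁ = 0.5 − 0.05·5 = 0.25
z₂ = 0.25 − 0.05·2.5 = 0.125
z₃ = 0.125 − 0.05·1.25 = 0.0625
F(0.0625) = 0.01953125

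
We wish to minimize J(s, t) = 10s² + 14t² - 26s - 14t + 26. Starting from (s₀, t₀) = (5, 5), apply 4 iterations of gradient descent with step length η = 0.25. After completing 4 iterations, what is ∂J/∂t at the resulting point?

163296

∇J = (20s - 26, 28t - 14)
(s₁, t₁) = (5, 5) − 0.25·(74, 126) = (-13.5, -26.5)
(s₂, t₂) = (-13.5, -26.5) − 0.25·(-296, -756) = (60.5, 162.5)
(s₃, t₃) = (60.5, 162.5) − 0.25·(1184, 4536) = (-235.5, -971.5)
(s₄, t₄) = (-235.5, -971.5) − 0.25·(-4736, -27216) = (948.5, 5832.5)
∂J/∂t at (948.5, 5832.5) = 163296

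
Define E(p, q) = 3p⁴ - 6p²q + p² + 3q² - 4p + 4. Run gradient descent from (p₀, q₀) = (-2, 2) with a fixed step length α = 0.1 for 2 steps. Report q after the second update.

∇E = (12p³ - 12pq + 2p - 4, -6p² + 6q)
Step 1: at (-2, 2), ∇E = (-56, -12) → (-2, 2) − 0.1·(-56, -12) = (3.6, 3.2)
Step 2: at (3.6, 3.2), ∇E = (424.832, -58.56) → (3.6, 3.2) − 0.1·(424.832, -58.56) = (-38.8832, 9.056)
q = 9.056

9.056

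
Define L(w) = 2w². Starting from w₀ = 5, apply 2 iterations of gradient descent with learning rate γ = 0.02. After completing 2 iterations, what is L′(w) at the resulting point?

L′(w) = 4w
Step 1: L′(5) = 20; w₁ = 5 − 0.02·20 = 4.6
Step 2: L′(4.6) = 18.4; w₂ = 4.6 − 0.02·18.4 = 4.232
L′(w) at (4.232) = 16.928

16.928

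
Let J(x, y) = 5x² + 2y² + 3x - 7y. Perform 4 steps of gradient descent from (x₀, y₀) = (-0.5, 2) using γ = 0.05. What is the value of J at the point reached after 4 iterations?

∇J = (10x + 3, 4y - 7)
Step 1: at (-0.5, 2), ∇J = (-2, 1) → (-0.5, 2) − 0.05·(-2, 1) = (-0.4, 1.95)
Step 2: at (-0.4, 1.95), ∇J = (-1, 0.8) → (-0.4, 1.95) − 0.05·(-1, 0.8) = (-0.35, 1.91)
Step 3: at (-0.35, 1.91), ∇J = (-0.5, 0.64) → (-0.35, 1.91) − 0.05·(-0.5, 0.64) = (-0.325, 1.878)
Step 4: at (-0.325, 1.878), ∇J = (-0.25, 0.512) → (-0.325, 1.878) − 0.05·(-0.25, 0.512) = (-0.3125, 1.8524)
J(-0.3125, 1.8524) = -6.55324723

-6.55324723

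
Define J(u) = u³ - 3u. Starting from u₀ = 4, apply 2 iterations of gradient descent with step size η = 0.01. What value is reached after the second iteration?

J′(u) = 3u² - 3
u₁ = 4 − 0.01·45 = 3.55
u₂ = 3.55 − 0.01·34.8075 = 3.201925

3.201925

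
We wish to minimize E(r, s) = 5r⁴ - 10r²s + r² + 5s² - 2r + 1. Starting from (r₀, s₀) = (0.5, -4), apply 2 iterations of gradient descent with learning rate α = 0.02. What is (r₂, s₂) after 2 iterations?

(0.1533748, -2.49822)

∇E = (20r³ - 20rs + 2r - 2, -10r² + 10s)
Step 1: at (0.5, -4), ∇E = (41.5, -42.5) → (0.5, -4) − 0.02·(41.5, -42.5) = (-0.33, -3.15)
Step 2: at (-0.33, -3.15), ∇E = (-24.16874, -32.589) → (-0.33, -3.15) − 0.02·(-24.16874, -32.589) = (0.1533748, -2.49822)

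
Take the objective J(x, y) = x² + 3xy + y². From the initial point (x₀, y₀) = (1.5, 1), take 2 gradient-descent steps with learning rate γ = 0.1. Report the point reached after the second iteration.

(0.615, 0.01)

∇J = (2x + 3y, 3x + 2y)
Step 1: at (1.5, 1), ∇J = (6, 6.5) → (1.5, 1) − 0.1·(6, 6.5) = (0.9, 0.35)
Step 2: at (0.9, 0.35), ∇J = (2.85, 3.4) → (0.9, 0.35) − 0.1·(2.85, 3.4) = (0.615, 0.01)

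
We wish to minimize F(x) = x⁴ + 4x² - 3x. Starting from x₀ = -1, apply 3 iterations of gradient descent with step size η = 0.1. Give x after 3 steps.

0.35285

F′(x) = 4x³ + 8x - 3
x₁ = -1 − 0.1·(-15) = 0.5
x₂ = 0.5 − 0.1·1.5 = 0.35
x₃ = 0.35 − 0.1·(-0.0285) = 0.35285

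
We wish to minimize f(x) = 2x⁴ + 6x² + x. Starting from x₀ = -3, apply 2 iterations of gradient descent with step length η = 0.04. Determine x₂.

f′(x) = 8x³ + 12x + 1
Step 1: f′(-3) = -251; x₁ = -3 − 0.04·(-251) = 7.04
Step 2: f′(7.04) = 2876.789312; x₂ = 7.04 − 0.04·2876.789312 = -108.03157248

-108.03157248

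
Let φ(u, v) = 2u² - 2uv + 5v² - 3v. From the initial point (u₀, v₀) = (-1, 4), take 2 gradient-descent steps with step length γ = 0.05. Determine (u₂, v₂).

(-0.115, 1.135)

∇φ = (4u - 2v, -2u + 10v - 3)
Step 1: at (-1, 4), ∇φ = (-12, 39) → (-1, 4) − 0.05·(-12, 39) = (-0.4, 2.05)
Step 2: at (-0.4, 2.05), ∇φ = (-5.7, 18.3) → (-0.4, 2.05) − 0.05·(-5.7, 18.3) = (-0.115, 1.135)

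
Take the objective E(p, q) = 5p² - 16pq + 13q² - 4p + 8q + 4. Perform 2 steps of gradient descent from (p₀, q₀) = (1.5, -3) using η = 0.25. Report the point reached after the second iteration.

(102.875, -167.75)

∇E = (10p - 16q - 4, -16p + 26q + 8)
(p₁, q₁) = (1.5, -3) − 0.25·(59, -94) = (-13.25, 20.5)
(p₂, q₂) = (-13.25, 20.5) − 0.25·(-464.5, 753) = (102.875, -167.75)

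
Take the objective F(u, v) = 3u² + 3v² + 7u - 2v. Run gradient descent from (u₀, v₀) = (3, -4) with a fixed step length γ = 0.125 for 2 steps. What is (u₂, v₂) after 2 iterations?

∇F = (6u + 7, 6v - 2)
(u₁, v₁) = (3, -4) − 0.125·(25, -26) = (-0.125, -0.75)
(u₂, v₂) = (-0.125, -0.75) − 0.125·(6.25, -6.5) = (-0.90625, 0.0625)

(-0.90625, 0.0625)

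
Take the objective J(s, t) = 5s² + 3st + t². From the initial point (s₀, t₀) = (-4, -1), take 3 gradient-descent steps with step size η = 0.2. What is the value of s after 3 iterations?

6.688

∇J = (10s + 3t, 3s + 2t)
Step 1: at (-4, -1), ∇J = (-43, -14) → (-4, -1) − 0.2·(-43, -14) = (4.6, 1.8)
Step 2: at (4.6, 1.8), ∇J = (51.4, 17.4) → (4.6, 1.8) − 0.2·(51.4, 17.4) = (-5.68, -1.68)
Step 3: at (-5.68, -1.68), ∇J = (-61.84, -20.4) → (-5.68, -1.68) − 0.2·(-61.84, -20.4) = (6.688, 2.4)
s = 6.688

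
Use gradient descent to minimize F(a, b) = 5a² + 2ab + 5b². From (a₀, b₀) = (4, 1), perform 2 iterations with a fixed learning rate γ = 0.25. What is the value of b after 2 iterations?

8.5

∇F = (10a + 2b, 2a + 10b)
Step 1: at (4, 1), ∇F = (42, 18) → (4, 1) − 0.25·(42, 18) = (-6.5, -3.5)
Step 2: at (-6.5, -3.5), ∇F = (-72, -48) → (-6.5, -3.5) − 0.25·(-72, -48) = (11.5, 8.5)
b = 8.5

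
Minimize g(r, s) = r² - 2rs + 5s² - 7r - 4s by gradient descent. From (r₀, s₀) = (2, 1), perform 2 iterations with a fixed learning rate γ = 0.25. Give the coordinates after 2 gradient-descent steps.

(3.625, 1.875)

∇g = (2r - 2s - 7, -2r + 10s - 4)
Step 1: at (2, 1), ∇g = (-5, 2) → (2, 1) − 0.25·(-5, 2) = (3.25, 0.5)
Step 2: at (3.25, 0.5), ∇g = (-1.5, -5.5) → (3.25, 0.5) − 0.25·(-1.5, -5.5) = (3.625, 1.875)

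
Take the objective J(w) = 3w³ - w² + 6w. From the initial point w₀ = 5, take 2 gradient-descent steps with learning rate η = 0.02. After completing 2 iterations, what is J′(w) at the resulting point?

6.762385987136

J′(w) = 9w² - 2w + 6
Step 1: J′(5) = 221; w₁ = 5 − 0.02·221 = 0.58
Step 2: J′(0.58) = 7.8676; w₂ = 0.58 − 0.02·7.8676 = 0.422648
J′(w) at (0.422648) = 6.762385987136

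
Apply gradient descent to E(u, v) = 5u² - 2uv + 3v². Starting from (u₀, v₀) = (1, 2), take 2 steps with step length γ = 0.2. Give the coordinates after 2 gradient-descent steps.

(0.2, -0.08)

∇E = (10u - 2v, -2u + 6v)
(u₁, v₁) = (1, 2) − 0.2·(6, 10) = (-0.2, 0)
(u₂, v₂) = (-0.2, 0) − 0.2·(-2, 0.4) = (0.2, -0.08)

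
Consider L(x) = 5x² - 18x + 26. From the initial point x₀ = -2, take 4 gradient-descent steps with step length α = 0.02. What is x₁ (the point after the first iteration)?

-1.24

L′(x) = 10x - 18
x₁ = -2 − 0.02·(-38) = -1.24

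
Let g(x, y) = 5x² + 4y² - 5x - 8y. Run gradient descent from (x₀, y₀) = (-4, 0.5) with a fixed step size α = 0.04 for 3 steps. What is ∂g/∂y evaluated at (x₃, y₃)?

∇g = (10x - 5, 8y - 8)
Step 1: at (-4, 0.5), ∇g = (-45, -4) → (-4, 0.5) − 0.04·(-45, -4) = (-2.2, 0.66)
Step 2: at (-2.2, 0.66), ∇g = (-27, -2.72) → (-2.2, 0.66) − 0.04·(-27, -2.72) = (-1.12, 0.7688)
Step 3: at (-1.12, 0.7688), ∇g = (-16.2, -1.8496) → (-1.12, 0.7688) − 0.04·(-16.2, -1.8496) = (-0.472, 0.842784)
∂g/∂y at (-0.472, 0.842784) = -1.257728

-1.257728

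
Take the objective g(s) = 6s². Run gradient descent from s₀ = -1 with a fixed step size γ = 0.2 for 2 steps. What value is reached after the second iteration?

g′(s) = 12s
s₁ = -1 − 0.2·(-12) = 1.4
s₂ = 1.4 − 0.2·16.8 = -1.96

-1.96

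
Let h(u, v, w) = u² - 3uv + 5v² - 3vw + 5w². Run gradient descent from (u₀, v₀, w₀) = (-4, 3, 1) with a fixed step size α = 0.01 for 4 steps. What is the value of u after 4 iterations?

-3.40432294

∇h = (2u - 3v, -3u + 10v - 3w, -3v + 10w)
(u₁, v₁, w₁) = (-4, 3, 1) − 0.01·(-17, 39, 1) = (-3.83, 2.61, 0.99)
(u₂, v₂, w₂) = (-3.83, 2.61, 0.99) − 0.01·(-15.49, 34.62, 2.07) = (-3.6751, 2.2638, 0.9693)
(u₃, v₃, w₃) = (-3.6751, 2.2638, 0.9693) − 0.01·(-14.1416, 30.7554, 2.9016) = (-3.533684, 1.956246, 0.940284)
(u₄, v₄, w₄) = (-3.533684, 1.956246, 0.940284) − 0.01·(-12.936106, 27.34266, 3.534102) = (-3.40432294, 1.6828194, 0.90494298)
u = -3.40432294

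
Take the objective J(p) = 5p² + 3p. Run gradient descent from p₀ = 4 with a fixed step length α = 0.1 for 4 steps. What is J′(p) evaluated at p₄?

0

J′(p) = 10p + 3
p₁ = 4 − 0.1·43 = -0.3
p₂ = -0.3 − 0.1·0 = -0.3
p₃ = -0.3 − 0.1·0 = -0.3
p₄ = -0.3 − 0.1·0 = -0.3
J′(p) at (-0.3) = 0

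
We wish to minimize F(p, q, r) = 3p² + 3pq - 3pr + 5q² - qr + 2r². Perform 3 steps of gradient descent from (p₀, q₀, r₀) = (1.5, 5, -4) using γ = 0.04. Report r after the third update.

-2.024224

∇F = (6p + 3q - 3r, 3p + 10q - r, -3p - q + 4r)
Step 1: at (1.5, 5, -4), ∇F = (36, 58.5, -25.5) → (1.5, 5, -4) − 0.04·(36, 58.5, -25.5) = (0.06, 2.66, -2.98)
Step 2: at (0.06, 2.66, -2.98), ∇F = (17.28, 29.76, -14.76) → (0.06, 2.66, -2.98) − 0.04·(17.28, 29.76, -14.76) = (-0.6312, 1.4696, -2.3896)
Step 3: at (-0.6312, 1.4696, -2.3896), ∇F = (7.7904, 15.192, -9.1344) → (-0.6312, 1.4696, -2.3896) − 0.04·(7.7904, 15.192, -9.1344) = (-0.942816, 0.86192, -2.024224)
r = -2.024224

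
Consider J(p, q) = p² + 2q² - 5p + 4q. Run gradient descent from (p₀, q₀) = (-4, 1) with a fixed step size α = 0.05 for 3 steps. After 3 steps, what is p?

∇J = (2p - 5, 4q + 4)
(p₁, q₁) = (-4, 1) − 0.05·(-13, 8) = (-3.35, 0.6)
(p₂, q₂) = (-3.35, 0.6) − 0.05·(-11.7, 6.4) = (-2.765, 0.28)
(p₃, q₃) = (-2.765, 0.28) − 0.05·(-10.53, 5.12) = (-2.2385, 0.024)
p = -2.2385

-2.2385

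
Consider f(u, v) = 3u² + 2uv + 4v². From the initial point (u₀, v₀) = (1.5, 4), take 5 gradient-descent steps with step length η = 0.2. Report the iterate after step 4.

∇f = (6u + 2v, 2u + 8v)
(u₁, v₁) = (1.5, 4) − 0.2·(17, 35) = (-1.9, -3)
(u₂, v₂) = (-1.9, -3) − 0.2·(-17.4, -27.8) = (1.58, 2.56)
(u₃, v₃) = (1.58, 2.56) − 0.2·(14.6, 23.64) = (-1.34, -2.168)
(u₄, v₄) = (-1.34, -2.168) − 0.2·(-12.376, -20.024) = (1.1352, 1.8368)

(1.1352, 1.8368)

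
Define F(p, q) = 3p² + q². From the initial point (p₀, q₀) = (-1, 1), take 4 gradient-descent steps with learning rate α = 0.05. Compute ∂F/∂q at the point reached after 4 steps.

∇F = (6p, 2q)
Step 1: at (-1, 1), ∇F = (-6, 2) → (-1, 1) − 0.05·(-6, 2) = (-0.7, 0.9)
Step 2: at (-0.7, 0.9), ∇F = (-4.2, 1.8) → (-0.7, 0.9) − 0.05·(-4.2, 1.8) = (-0.49, 0.81)
Step 3: at (-0.49, 0.81), ∇F = (-2.94, 1.62) → (-0.49, 0.81) − 0.05·(-2.94, 1.62) = (-0.343, 0.729)
Step 4: at (-0.343, 0.729), ∇F = (-2.058, 1.458) → (-0.343, 0.729) − 0.05·(-2.058, 1.458) = (-0.2401, 0.6561)
∂F/∂q at (-0.2401, 0.6561) = 1.3122

1.3122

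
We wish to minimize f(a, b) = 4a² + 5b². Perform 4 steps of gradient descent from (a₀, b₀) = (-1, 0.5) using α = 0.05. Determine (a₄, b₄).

(-0.1296, 0.03125)

∇f = (8a, 10b)
Step 1: at (-1, 0.5), ∇f = (-8, 5) → (-1, 0.5) − 0.05·(-8, 5) = (-0.6, 0.25)
Step 2: at (-0.6, 0.25), ∇f = (-4.8, 2.5) → (-0.6, 0.25) − 0.05·(-4.8, 2.5) = (-0.36, 0.125)
Step 3: at (-0.36, 0.125), ∇f = (-2.88, 1.25) → (-0.36, 0.125) − 0.05·(-2.88, 1.25) = (-0.216, 0.0625)
Step 4: at (-0.216, 0.0625), ∇f = (-1.728, 0.625) → (-0.216, 0.0625) − 0.05·(-1.728, 0.625) = (-0.1296, 0.03125)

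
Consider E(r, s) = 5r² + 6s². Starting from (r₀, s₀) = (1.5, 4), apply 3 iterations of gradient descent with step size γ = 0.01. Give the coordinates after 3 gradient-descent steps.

∇E = (10r, 12s)
(r₁, s₁) = (1.5, 4) − 0.01·(15, 48) = (1.35, 3.52)
(r₂, s₂) = (1.35, 3.52) − 0.01·(13.5, 42.24) = (1.215, 3.0976)
(r₃, s₃) = (1.215, 3.0976) − 0.01·(12.15, 37.1712) = (1.0935, 2.725888)

(1.0935, 2.725888)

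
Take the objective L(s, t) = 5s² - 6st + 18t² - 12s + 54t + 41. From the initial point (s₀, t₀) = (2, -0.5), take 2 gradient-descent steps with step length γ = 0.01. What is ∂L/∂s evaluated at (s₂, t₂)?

11.1672

∇L = (10s - 6t - 12, -6s + 36t + 54)
(s₁, t₁) = (2, -0.5) − 0.01·(11, 24) = (1.89, -0.74)
(s₂, t₂) = (1.89, -0.74) − 0.01·(11.34, 16.02) = (1.7766, -0.9002)
∂L/∂s at (1.7766, -0.9002) = 11.1672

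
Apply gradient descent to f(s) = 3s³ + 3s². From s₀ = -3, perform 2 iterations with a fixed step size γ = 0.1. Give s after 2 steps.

f′(s) = 9s² + 6s
s₁ = -3 − 0.1·63 = -9.3
s₂ = -9.3 − 0.1·722.61 = -81.561

-81.561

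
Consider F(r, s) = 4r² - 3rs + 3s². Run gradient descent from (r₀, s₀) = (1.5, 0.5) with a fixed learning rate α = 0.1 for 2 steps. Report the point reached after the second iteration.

(0.285, 0.395)

∇F = (8r - 3s, -3r + 6s)
(r₁, s₁) = (1.5, 0.5) − 0.1·(10.5, -1.5) = (0.45, 0.65)
(r₂, s₂) = (0.45, 0.65) − 0.1·(1.65, 2.55) = (0.285, 0.395)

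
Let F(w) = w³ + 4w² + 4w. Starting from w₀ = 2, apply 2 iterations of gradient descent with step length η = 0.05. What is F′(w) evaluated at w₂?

4.128768

F′(w) = 3w² + 8w + 4
Step 1: F′(2) = 32; w₁ = 2 − 0.05·32 = 0.4
Step 2: F′(0.4) = 7.68; w₂ = 0.4 − 0.05·7.68 = 0.016
F′(w) at (0.016) = 4.128768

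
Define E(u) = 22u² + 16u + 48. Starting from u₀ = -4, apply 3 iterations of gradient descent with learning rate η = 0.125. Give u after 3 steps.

E′(u) = 44u + 16
u₁ = -4 − 0.125·(-160) = 16
u₂ = 16 − 0.125·720 = -74
u₃ = -74 − 0.125·(-3240) = 331

331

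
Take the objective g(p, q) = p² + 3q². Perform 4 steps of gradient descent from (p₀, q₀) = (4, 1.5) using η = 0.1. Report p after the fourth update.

∇g = (2p, 6q)
Step 1: at (4, 1.5), ∇g = (8, 9) → (4, 1.5) − 0.1·(8, 9) = (3.2, 0.6)
Step 2: at (3.2, 0.6), ∇g = (6.4, 3.6) → (3.2, 0.6) − 0.1·(6.4, 3.6) = (2.56, 0.24)
Step 3: at (2.56, 0.24), ∇g = (5.12, 1.44) → (2.56, 0.24) − 0.1·(5.12, 1.44) = (2.048, 0.096)
Step 4: at (2.048, 0.096), ∇g = (4.096, 0.576) → (2.048, 0.096) − 0.1·(4.096, 0.576) = (1.6384, 0.0384)
p = 1.6384

1.6384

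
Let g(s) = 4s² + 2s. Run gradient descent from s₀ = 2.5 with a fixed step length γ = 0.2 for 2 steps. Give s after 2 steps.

0.74

g′(s) = 8s + 2
Step 1: g′(2.5) = 22; s₁ = 2.5 − 0.2·22 = -1.9
Step 2: g′(-1.9) = -13.2; s₂ = -1.9 − 0.2·(-13.2) = 0.74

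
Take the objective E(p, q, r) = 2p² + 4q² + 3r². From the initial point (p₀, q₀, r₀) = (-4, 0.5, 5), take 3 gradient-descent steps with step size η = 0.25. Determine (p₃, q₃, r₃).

∇E = (4p, 8q, 6r)
Step 1: at (-4, 0.5, 5), ∇E = (-16, 4, 30) → (-4, 0.5, 5) − 0.25·(-16, 4, 30) = (0, -0.5, -2.5)
Step 2: at (0, -0.5, -2.5), ∇E = (0, -4, -15) → (0, -0.5, -2.5) − 0.25·(0, -4, -15) = (0, 0.5, 1.25)
Step 3: at (0, 0.5, 1.25), ∇E = (0, 4, 7.5) → (0, 0.5, 1.25) − 0.25·(0, 4, 7.5) = (0, -0.5, -0.625)

(0, -0.5, -0.625)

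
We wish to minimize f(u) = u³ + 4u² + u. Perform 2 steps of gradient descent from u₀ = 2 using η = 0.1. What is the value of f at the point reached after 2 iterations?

f′(u) = 3u² + 8u + 1
Step 1: f′(2) = 29; u₁ = 2 − 0.1·29 = -0.9
Step 2: f′(-0.9) = -3.77; u₂ = -0.9 − 0.1·(-3.77) = -0.523
f(-0.523) = 0.428060333

0.428060333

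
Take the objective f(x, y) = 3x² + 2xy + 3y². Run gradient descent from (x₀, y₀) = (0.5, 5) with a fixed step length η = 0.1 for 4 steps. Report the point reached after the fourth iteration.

∇f = (6x + 2y, 2x + 6y)
(x₁, y₁) = (0.5, 5) − 0.1·(13, 31) = (-0.8, 1.9)
(x₂, y₂) = (-0.8, 1.9) − 0.1·(-1, 9.8) = (-0.7, 0.92)
(x₃, y₃) = (-0.7, 0.92) − 0.1·(-2.36, 4.12) = (-0.464, 0.508)
(x₄, y₄) = (-0.464, 0.508) − 0.1·(-1.768, 2.12) = (-0.2872, 0.296)

(-0.2872, 0.296)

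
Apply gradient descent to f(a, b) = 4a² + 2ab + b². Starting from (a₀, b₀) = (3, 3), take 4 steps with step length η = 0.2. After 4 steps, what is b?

0.8112

∇f = (8a + 2b, 2a + 2b)
Step 1: at (3, 3), ∇f = (30, 12) → (3, 3) − 0.2·(30, 12) = (-3, 0.6)
Step 2: at (-3, 0.6), ∇f = (-22.8, -4.8) → (-3, 0.6) − 0.2·(-22.8, -4.8) = (1.56, 1.56)
Step 3: at (1.56, 1.56), ∇f = (15.6, 6.24) → (1.56, 1.56) − 0.2·(15.6, 6.24) = (-1.56, 0.312)
Step 4: at (-1.56, 0.312), ∇f = (-11.856, -2.496) → (-1.56, 0.312) − 0.2·(-11.856, -2.496) = (0.8112, 0.8112)
b = 0.8112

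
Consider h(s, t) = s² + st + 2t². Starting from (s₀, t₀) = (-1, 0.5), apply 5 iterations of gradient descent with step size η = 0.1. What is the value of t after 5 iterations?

0.18398

∇h = (2s + t, s + 4t)
(s₁, t₁) = (-1, 0.5) − 0.1·(-1.5, 1) = (-0.85, 0.4)
(s₂, t₂) = (-0.85, 0.4) − 0.1·(-1.3, 0.75) = (-0.72, 0.325)
(s₃, t₃) = (-0.72, 0.325) − 0.1·(-1.115, 0.58) = (-0.6085, 0.267)
(s₄, t₄) = (-0.6085, 0.267) − 0.1·(-0.95, 0.4595) = (-0.5135, 0.22105)
(s₅, t₅) = (-0.5135, 0.22105) − 0.1·(-0.80595, 0.3707) = (-0.432905, 0.18398)
t = 0.18398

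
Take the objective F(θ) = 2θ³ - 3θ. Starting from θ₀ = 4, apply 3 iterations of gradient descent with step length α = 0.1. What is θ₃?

-308.1123896

F′(θ) = 6θ² - 3
θ₁ = 4 − 0.1·93 = -5.3
θ₂ = -5.3 − 0.1·165.54 = -21.854
θ₃ = -21.854 − 0.1·2862.583896 = -308.1123896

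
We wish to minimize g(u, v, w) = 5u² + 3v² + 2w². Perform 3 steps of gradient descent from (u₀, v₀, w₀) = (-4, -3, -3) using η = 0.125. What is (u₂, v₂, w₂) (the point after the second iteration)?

(-0.25, -0.1875, -0.75)

∇g = (10u, 6v, 4w)
(u₁, v₁, w₁) = (-4, -3, -3) − 0.125·(-40, -18, -12) = (1, -0.75, -1.5)
(u₂, v₂, w₂) = (1, -0.75, -1.5) − 0.125·(10, -4.5, -6) = (-0.25, -0.1875, -0.75)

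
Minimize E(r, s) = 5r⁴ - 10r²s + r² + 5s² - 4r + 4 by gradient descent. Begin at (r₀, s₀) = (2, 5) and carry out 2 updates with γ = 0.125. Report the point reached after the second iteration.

(-786.125, 60.3125)

∇E = (20r³ - 20rs + 2r - 4, -10r² + 10s)
Step 1: at (2, 5), ∇E = (-40, 10) → (2, 5) − 0.125·(-40, 10) = (7, 3.75)
Step 2: at (7, 3.75), ∇E = (6345, -452.5) → (7, 3.75) − 0.125·(6345, -452.5) = (-786.125, 60.3125)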